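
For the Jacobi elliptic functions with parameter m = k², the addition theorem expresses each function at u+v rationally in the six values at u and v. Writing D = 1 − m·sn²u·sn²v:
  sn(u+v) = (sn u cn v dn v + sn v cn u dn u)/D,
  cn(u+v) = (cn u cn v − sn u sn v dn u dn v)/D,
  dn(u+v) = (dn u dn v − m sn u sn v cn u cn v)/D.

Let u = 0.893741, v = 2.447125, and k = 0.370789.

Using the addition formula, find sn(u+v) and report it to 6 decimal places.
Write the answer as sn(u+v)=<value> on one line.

sn u = 0.7706344478815337, cn u = 0.6372774495761825, dn u = 0.9583063527885608
sn v = 0.7180365354057883, cn v = -0.69600541220773, dn v = 0.9639067570816038
m = k² = 0.137484482521
D = 1 − m·sn²u·sn²v = 0.9579037310353784
sn(u+v) = (sn u·cn v·dn v + sn v·cn u·dn u)/D = -0.07849660854254923/0.9579037310353784 = -0.08194623948035348

sn(u+v)=-0.081946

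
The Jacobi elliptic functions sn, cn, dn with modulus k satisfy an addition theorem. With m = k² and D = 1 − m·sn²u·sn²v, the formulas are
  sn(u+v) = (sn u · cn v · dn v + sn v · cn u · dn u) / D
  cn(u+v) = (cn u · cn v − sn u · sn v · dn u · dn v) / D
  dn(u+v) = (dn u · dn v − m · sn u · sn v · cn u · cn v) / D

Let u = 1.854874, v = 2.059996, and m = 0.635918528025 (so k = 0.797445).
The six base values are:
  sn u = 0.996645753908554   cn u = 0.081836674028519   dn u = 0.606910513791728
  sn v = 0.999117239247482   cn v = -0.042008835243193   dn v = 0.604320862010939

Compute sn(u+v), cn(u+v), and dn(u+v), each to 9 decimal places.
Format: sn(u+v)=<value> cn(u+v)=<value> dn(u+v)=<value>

sn(u+v)=0.065832173 cn(u+v)=-0.997830710 dn(u+v)=0.998621054

m = k² = 0.635918528025
D = 1 − m·sn²u·sn²v = 0.3694550881772587
sn(u+v) = (sn u·cn v·dn v + sn v·cn u·dn u)/D = 0.02432203142904936/0.3694550881772587 = 0.06583217340176414
cn(u+v) = (cn u·cn v − sn u·sn v·dn u·dn v)/D = -0.3686536327872416/0.3694550881772587 = -0.997830709562098
dn(u+v) = (dn u·dn v − m·sn u·sn v·cn u·cn v)/D = 0.3689456293878041/0.3694550881772587 = 0.9986210535305709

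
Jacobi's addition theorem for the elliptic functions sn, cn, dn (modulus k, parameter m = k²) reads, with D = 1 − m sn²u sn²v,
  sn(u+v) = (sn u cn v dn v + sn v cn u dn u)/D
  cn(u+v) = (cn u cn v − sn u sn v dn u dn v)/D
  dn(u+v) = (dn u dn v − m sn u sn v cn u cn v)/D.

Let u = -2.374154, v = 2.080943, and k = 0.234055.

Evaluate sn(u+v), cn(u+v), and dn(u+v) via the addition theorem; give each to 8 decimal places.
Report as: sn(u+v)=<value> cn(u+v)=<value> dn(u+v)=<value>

sn(u+v)=-0.28881113 cn(u+v)=0.95738609 dn(u+v)=0.99771266

sn u = -0.722606786170995, cn u = -0.6912593092173341, dn u = 0.9855937976559049
sn v = 0.8891199812332166, cn v = -0.4576741842969129, dn v = 0.9781069220066679
m = k² = 0.054781743025
D = 1 − m·sn²u·sn²v = 0.9773868710889327
sn(u+v) = (sn u·cn v·dn v + sn v·cn u·dn u)/D = -0.2822802063790492/0.9773868710889327 = -0.2888111296855802
cn(u+v) = (cn u·cn v − sn u·sn v·dn u·dn v)/D = 0.935736598014428/0.9773868710889327 = 0.9573860931566423
dn(u+v) = (dn u·dn v − m·sn u·sn v·cn u·cn v)/D = 0.97515125525948/0.9773868710889327 = 0.9977126602621929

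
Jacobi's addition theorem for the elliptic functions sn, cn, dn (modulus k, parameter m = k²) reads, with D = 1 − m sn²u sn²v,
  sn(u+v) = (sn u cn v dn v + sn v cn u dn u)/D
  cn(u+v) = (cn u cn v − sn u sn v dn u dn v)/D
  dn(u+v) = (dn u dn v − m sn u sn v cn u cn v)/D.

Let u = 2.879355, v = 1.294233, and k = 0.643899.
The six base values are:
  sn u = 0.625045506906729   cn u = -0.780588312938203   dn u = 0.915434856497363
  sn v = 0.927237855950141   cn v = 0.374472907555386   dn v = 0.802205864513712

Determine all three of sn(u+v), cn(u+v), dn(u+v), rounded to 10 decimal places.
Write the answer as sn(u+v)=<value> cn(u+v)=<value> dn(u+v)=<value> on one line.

sn(u+v)=-0.5516413123 cn(u+v)=-0.8340814484 dn(u+v)=0.9347898395

m = k² = 0.414605922201
D = 1 − m·sn²u·sn²v = 0.8607352882338399
sn(u+v) = (sn u·cn v·dn v + sn v·cn u·dn u)/D = -0.4748171439781261/0.8607352882338399 = -0.5516413123393755
cn(u+v) = (cn u·cn v − sn u·sn v·dn u·dn v)/D = -0.7179233358760857/0.8607352882338399 = -0.8340814483732938
dn(u+v) = (dn u·dn v − m·sn u·sn v·cn u·cn v)/D = 0.8046066019376132/0.8607352882338399 = 0.9347898394971138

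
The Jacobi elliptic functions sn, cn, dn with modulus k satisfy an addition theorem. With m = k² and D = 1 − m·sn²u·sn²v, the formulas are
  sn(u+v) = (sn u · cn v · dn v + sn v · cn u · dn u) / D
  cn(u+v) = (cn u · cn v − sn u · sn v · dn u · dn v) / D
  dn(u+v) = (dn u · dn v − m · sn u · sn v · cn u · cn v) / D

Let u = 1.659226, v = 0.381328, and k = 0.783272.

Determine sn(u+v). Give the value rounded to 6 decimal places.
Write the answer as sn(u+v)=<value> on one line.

sn(u+v)=0.998879

sn u = 0.9817109079569779, cn u = 0.1903777644534309, dn u = 0.6393129315056145
sn v = 0.3670562380662342, cn v = 0.9301987519324373, dn v = 0.9577791747565005
m = k² = 0.613515025984
D = 1 − m·sn²u·sn²v = 0.9203368169325898
sn(u+v) = (sn u·cn v·dn v + sn v·cn u·dn u)/D = 0.9193055533484826/0.9203368169325898 = 0.9988794715530948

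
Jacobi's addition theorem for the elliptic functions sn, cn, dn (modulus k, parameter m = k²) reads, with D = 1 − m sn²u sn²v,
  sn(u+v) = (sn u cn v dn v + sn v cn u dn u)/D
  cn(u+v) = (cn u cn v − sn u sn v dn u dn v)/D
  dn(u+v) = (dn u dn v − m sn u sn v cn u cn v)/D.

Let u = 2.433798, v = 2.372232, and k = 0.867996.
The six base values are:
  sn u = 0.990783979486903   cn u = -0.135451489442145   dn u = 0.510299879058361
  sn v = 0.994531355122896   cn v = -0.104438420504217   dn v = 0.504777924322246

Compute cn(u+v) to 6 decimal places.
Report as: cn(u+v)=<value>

m = k² = 0.753417056016
D = 1 − m·sn²u·sn²v = 0.2684730024551596
cn(u+v) = (cn u·cn v − sn u·sn v·dn u·dn v)/D = -0.2396721610823035/0.2684730024551596 = -0.8927235099638504

cn(u+v)=-0.892724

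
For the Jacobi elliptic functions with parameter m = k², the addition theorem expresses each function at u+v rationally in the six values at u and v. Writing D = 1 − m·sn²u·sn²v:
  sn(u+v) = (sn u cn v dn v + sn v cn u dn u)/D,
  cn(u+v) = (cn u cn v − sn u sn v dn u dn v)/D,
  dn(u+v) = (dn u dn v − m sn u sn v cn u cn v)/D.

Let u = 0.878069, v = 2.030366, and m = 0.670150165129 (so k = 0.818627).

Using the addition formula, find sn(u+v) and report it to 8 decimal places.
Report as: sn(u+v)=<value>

sn u = 0.7270506525786244, cn u = 0.6865838248786498, dn u = 0.8035899737220519
sn v = 0.9999983077645394, cn v = 0.001839692381233826, dn v = 0.5743275223884257
m = k² = 0.670150165129
D = 1 − m·sn²u·sn²v = 0.6457580447912479
sn(u+v) = (sn u·cn v·dn v + sn v·cn u·dn u)/D = 0.5524991356489814/0.6457580447912479 = 0.8555822728117712

sn(u+v)=0.85558227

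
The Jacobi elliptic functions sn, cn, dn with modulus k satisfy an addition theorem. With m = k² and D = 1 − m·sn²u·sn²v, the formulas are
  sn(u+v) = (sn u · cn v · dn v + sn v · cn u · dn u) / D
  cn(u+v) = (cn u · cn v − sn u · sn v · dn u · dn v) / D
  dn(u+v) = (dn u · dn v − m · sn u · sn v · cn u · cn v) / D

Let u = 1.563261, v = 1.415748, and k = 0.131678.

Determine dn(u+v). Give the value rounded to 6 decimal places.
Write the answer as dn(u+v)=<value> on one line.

dn(u+v)=0.999733

sn u = 0.9998979551994508, cn u = 0.01428562872110077, dn u = 0.9912943270616286
sn v = 0.9871432266850258, cn v = 0.1598381994702009, dn v = 0.99151595441903
m = k² = 0.017339095684
D = 1 − m·sn²u·sn²v = 0.9831073360123236
dn(u+v) = (dn u·dn v − m·sn u·sn v·cn u·cn v)/D = 0.9828450619156561/0.9831073360123236 = 0.9997332192660352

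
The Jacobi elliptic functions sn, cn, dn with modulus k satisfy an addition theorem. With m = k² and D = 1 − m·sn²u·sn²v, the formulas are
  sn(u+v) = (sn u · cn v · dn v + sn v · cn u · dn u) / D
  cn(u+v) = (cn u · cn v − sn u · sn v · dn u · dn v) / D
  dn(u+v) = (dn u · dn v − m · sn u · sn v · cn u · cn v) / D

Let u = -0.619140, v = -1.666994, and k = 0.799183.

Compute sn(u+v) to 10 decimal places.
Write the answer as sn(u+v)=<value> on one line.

sn u = -0.5612890588952881, cn u = 0.8276198356518781, dn u = 0.8937463600937124
sn v = -0.9803407755199606, cn v = 0.197311844177997, dn v = 0.6214274885297393
m = k² = 0.638693467489
D = 1 − m·sn²u·sn²v = 0.8066163464301079
sn(u+v) = (sn u·cn v·dn v + sn v·cn u·dn u)/D = -0.7939630970145223/0.8066163464301079 = -0.9843131750657102

sn(u+v)=-0.9843131751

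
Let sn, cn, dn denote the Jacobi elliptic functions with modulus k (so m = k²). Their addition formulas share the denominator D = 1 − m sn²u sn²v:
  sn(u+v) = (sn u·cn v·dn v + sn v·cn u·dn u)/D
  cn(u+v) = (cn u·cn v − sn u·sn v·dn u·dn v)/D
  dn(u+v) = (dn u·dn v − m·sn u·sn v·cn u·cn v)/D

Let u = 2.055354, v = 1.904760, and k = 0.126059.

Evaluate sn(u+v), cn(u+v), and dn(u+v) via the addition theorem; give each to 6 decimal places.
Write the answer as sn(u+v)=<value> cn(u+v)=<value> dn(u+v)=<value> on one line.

sn u = 0.8894205024914545, cn u = -0.4570898924148823, dn u = 0.9936947352612059
sn v = 0.9476048763329127, cn v = -0.3194448283351684, dn v = 0.9928397214420161
m = k² = 0.015890871481
D = 1 − m·sn²u·sn²v = 0.988712011407532
sn(u+v) = (sn u·cn v·dn v + sn v·cn u·dn u)/D = -0.7124959405626489/0.988712011407532 = -0.720630408391963
cn(u+v) = (cn u·cn v − sn u·sn v·dn u·dn v)/D = -0.6854932356947616/0.988712011407532 = -0.6933194173689589
dn(u+v) = (dn u·dn v − m·sn u·sn v·cn u·cn v)/D = 0.9846240060042643/0.988712011407532 = 0.9958653224031859

sn(u+v)=-0.720630 cn(u+v)=-0.693319 dn(u+v)=0.995865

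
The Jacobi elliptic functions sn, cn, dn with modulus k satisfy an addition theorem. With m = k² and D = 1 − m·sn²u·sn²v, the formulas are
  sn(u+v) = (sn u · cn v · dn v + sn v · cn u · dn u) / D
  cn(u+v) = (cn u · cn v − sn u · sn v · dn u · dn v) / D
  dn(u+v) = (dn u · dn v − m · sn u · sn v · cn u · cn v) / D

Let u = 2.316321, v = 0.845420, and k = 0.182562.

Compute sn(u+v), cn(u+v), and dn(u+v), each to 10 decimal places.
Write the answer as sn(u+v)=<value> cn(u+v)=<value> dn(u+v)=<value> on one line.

sn u = 0.7506086194773588, cn u = -0.6607470774557339, dn u = 0.9905665366750198
sn v = 0.7463184082549234, cn v = 0.6655890875756884, dn v = 0.9906745712440499
m = k² = 0.033328883844
D = 1 − m·sn²u·sn²v = 0.9895408552891496
sn(u+v) = (sn u·cn v·dn v + sn v·cn u·dn u)/D = 0.006462145842912048/0.9895408552891496 = 0.006530448751430048
cn(u+v) = (cn u·cn v − sn u·sn v·dn u·dn v)/D = -0.9895197547080536/0.9895408552891496 = -0.9999786763922043
dn(u+v) = (dn u·dn v − m·sn u·sn v·cn u·cn v)/D = 0.9895401520375813/0.9895408552891496 = 0.9999992893152774

sn(u+v)=0.0065304488 cn(u+v)=-0.9999786764 dn(u+v)=0.9999992893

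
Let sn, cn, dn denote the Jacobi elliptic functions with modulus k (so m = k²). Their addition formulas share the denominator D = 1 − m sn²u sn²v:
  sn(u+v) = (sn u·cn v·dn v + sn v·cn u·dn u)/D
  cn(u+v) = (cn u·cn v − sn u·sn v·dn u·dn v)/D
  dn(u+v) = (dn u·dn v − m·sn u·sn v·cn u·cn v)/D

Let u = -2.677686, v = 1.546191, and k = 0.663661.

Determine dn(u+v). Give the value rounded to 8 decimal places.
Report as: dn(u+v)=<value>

dn(u+v)=0.81778020

sn u = -0.7742627182898077, cn u = -0.632864316474296, dn u = 0.8578812644225245
sn v = 0.980891377307549, cn v = 0.1945561767811539, dn v = 0.7590954372192388
m = k² = 0.440445922921
D = 1 − m·sn²u·sn²v = 0.7459547239081112
dn(u+v) = (dn u·dn v − m·sn u·sn v·cn u·cn v)/D = 0.6100270065581436/0.7459547239081112 = 0.8177802043563282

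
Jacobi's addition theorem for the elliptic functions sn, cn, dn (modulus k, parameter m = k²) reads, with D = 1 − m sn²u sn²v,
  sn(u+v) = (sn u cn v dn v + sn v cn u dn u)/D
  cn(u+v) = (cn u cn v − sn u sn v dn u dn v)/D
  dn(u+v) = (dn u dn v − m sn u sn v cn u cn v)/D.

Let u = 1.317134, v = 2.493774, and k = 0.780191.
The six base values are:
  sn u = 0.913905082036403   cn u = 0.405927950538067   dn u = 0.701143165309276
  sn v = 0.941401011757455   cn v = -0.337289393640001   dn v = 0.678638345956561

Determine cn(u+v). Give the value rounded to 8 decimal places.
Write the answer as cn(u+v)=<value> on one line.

m = k² = 0.608697996481
D = 1 − m·sn²u·sn²v = 0.5494392267738166
cn(u+v) = (cn u·cn v − sn u·sn v·dn u·dn v)/D = -0.5462897550675053/0.5494392267738166 = -0.9942678433704047

cn(u+v)=-0.99426784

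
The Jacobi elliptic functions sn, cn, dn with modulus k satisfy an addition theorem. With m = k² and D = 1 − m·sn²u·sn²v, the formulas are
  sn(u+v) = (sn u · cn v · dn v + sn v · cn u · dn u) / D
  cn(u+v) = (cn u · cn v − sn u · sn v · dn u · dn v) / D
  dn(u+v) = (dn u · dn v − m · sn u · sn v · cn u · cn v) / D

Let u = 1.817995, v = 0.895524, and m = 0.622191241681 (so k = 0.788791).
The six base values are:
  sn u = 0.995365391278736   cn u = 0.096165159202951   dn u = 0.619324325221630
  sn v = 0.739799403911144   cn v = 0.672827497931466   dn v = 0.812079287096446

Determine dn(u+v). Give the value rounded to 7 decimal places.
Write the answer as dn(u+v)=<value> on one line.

m = k² = 0.622191241681
D = 1 − m·sn²u·sn²v = 0.6626218750966199
dn(u+v) = (dn u·dn v − m·sn u·sn v·cn u·cn v)/D = 0.4732961091036869/0.6626218750966199 = 0.7142778210192252

dn(u+v)=0.7142778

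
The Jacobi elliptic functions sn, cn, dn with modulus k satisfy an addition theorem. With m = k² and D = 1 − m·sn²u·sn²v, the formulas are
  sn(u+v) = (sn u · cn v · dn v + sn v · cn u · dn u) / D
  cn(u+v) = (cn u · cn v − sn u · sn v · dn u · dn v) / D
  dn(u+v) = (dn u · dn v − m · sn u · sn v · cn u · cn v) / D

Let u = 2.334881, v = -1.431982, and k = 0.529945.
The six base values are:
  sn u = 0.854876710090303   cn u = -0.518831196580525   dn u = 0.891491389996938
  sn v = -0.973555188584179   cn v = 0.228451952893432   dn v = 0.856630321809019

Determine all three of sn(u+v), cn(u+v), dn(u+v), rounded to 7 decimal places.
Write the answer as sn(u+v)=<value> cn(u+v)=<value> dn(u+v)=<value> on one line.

sn(u+v)=0.7667591 cn(u+v)=0.6419350 dn(u+v)=0.9137219

m = k² = 0.280841703025
D = 1 − m·sn²u·sn²v = 0.8054685964108892
sn(u+v) = (sn u·cn v·dn v + sn v·cn u·dn u)/D = 0.6176003383424296/0.8054685964108892 = 0.7667590531703071
cn(u+v) = (cn u·cn v − sn u·sn v·dn u·dn v)/D = 0.5170584898088845/0.8054685964108892 = 0.6419350079107496
dn(u+v) = (dn u·dn v − m·sn u·sn v·cn u·cn v)/D = 0.7359742923851038/0.8054685964108892 = 0.9137218951360152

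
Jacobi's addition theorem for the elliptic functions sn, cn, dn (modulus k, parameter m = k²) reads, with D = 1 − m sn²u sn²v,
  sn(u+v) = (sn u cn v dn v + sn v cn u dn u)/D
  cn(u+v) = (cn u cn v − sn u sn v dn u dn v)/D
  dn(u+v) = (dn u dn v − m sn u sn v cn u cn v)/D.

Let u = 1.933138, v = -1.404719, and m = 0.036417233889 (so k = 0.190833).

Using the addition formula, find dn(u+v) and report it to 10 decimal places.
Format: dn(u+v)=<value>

dn(u+v)=0.9953743424

sn u = 0.942221787340661, cn u = -0.3349897064994239, dn u = 0.9837019055747039
sn v = -0.9843070059520532, cn v = 0.176464495107953, dn v = 0.9821999737863318
m = k² = 0.036417233889
D = 1 − m·sn²u·sn²v = 0.9686762035837403
dn(u+v) = (dn u·dn v − m·sn u·sn v·cn u·cn v)/D = 0.9641954391631533/0.9686762035837403 = 0.9953743424231855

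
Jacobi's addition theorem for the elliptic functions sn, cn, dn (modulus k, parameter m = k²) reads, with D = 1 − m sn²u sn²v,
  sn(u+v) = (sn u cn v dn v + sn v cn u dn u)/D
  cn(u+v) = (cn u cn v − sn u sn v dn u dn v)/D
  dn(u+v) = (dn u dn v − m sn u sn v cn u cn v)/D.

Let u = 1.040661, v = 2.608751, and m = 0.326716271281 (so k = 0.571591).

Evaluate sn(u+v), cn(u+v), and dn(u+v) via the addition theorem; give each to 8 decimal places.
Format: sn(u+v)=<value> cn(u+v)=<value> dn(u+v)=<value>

sn u = 0.8368420534632733, cn u = 0.5474444059038068, dn u = 0.8781794150366101
sn v = 0.7325743064709714, cn v = -0.6806870687023335, dn v = 0.9081094509273117
m = k² = 0.326716271281
D = 1 − m·sn²u·sn²v = 0.8772105307502972
sn(u+v) = (sn u·cn v·dn v + sn v·cn u·dn u)/D = -0.1650958475574847/0.8772105307502972 = -0.1882055011540669
cn(u+v) = (cn u·cn v − sn u·sn v·dn u·dn v)/D = -0.8615344893725926/0.8772105307502972 = -0.9821296703263508
dn(u+v) = (dn u·dn v − m·sn u·sn v·cn u·cn v)/D = 0.8721199045065163/0.8772105307502972 = 0.9941968021753834

sn(u+v)=-0.18820550 cn(u+v)=-0.98212967 dn(u+v)=0.99419680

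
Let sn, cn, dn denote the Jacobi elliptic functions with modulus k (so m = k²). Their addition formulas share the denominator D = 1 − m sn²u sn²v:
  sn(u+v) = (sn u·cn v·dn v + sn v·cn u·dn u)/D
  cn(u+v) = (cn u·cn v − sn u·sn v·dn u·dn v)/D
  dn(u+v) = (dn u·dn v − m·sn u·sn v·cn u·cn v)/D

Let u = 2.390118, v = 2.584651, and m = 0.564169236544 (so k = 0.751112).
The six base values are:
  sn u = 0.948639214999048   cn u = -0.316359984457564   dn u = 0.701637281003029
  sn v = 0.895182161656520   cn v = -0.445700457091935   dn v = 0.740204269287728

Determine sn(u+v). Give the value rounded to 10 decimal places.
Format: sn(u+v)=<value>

m = k² = 0.564169236544
D = 1 − m·sn²u·sn²v = 0.5931499375853929
sn(u+v) = (sn u·cn v·dn v + sn v·cn u·dn u)/D = -0.5116685243678253/0.5931499375853929 = -0.8626293150273877

sn(u+v)=-0.8626293150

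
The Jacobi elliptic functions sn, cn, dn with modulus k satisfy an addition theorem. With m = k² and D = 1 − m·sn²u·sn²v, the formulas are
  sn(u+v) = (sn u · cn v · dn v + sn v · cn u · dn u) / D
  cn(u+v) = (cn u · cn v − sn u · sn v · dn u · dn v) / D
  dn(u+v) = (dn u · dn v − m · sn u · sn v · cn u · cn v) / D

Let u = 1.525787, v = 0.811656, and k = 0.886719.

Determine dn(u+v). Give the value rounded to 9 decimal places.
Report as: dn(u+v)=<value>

sn u = 0.9410598092486069, cn u = 0.3382402037265463, dn u = 0.55107515815686
sn v = 0.6824178329619215, cn v = 0.7309623117887509, dn v = 0.7961397041771749
m = k² = 0.786270584961
D = 1 − m·sn²u·sn²v = 0.6757296687416108
dn(u+v) = (dn u·dn v − m·sn u·sn v·cn u·cn v)/D = 0.3138910672147425/0.6757296687416108 = 0.4645216596738923

dn(u+v)=0.464521660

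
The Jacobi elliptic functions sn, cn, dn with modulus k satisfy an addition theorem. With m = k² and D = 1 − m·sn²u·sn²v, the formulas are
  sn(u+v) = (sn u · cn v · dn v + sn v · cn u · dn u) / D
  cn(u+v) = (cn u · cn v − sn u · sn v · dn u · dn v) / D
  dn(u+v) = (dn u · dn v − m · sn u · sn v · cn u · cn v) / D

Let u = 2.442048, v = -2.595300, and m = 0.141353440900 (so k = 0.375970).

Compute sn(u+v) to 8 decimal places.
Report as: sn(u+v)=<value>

sn u = 0.7236144745895027, cn u = -0.6902043843417383, dn u = 0.9622810436720663
sn v = -0.6136906324853389, cn v = -0.7895465835527026, dn v = 0.9730179881716306
m = k² = 0.1413534409
D = 1 − m·sn²u·sn²v = 0.9721246798365626
sn(u+v) = (sn u·cn v·dn v + sn v·cn u·dn u)/D = -0.1483165025628089/0.9721246798365626 = -0.1525694241069412

sn(u+v)=-0.15256942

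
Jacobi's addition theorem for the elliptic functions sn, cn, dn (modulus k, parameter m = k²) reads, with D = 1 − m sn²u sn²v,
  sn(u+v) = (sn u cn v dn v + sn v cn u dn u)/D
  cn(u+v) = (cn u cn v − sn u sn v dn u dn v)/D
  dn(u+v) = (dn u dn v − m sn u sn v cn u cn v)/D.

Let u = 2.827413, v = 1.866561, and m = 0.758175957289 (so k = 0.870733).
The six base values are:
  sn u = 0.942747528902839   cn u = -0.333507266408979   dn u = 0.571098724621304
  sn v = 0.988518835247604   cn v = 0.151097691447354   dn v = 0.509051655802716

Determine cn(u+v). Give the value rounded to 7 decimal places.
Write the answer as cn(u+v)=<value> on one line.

m = k² = 0.758175957289
D = 1 − m·sn²u·sn²v = 0.3415380083294093
cn(u+v) = (cn u·cn v − sn u·sn v·dn u·dn v)/D = -0.3213198693562792/0.3415380083294093 = -0.9408026676971486

cn(u+v)=-0.9408027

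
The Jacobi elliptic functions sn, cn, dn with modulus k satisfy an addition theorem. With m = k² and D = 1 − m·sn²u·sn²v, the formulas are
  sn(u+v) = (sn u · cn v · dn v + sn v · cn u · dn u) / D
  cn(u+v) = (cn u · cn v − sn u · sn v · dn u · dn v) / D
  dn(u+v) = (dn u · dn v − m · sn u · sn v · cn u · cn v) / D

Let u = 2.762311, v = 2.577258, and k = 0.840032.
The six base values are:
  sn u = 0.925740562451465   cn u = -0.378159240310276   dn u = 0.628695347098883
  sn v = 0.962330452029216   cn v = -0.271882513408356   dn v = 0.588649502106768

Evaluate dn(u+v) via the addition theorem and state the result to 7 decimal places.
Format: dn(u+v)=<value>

dn(u+v)=0.6942606

m = k² = 0.705653761024
D = 1 − m·sn²u·sn²v = 0.4399604411083879
dn(u+v) = (dn u·dn v − m·sn u·sn v·cn u·cn v)/D = 0.3054471819509418/0.4399604411083879 = 0.6942605593844569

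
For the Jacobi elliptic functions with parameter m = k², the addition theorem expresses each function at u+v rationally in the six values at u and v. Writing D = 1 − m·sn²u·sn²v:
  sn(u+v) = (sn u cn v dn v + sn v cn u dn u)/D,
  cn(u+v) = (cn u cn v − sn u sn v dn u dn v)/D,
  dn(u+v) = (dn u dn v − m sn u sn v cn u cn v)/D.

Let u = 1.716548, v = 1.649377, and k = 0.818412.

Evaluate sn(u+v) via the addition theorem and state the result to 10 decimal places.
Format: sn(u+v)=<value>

sn u = 0.9831326104758379, cn u = 0.1828941503136837, dn u = 0.5938069796630157
sn v = 0.9749930802913564, cn v = 0.2222352208448801, dn v = 0.6027288961974781
m = k² = 0.669798201744
D = 1 − m·sn²u·sn²v = 0.3845805073733584
sn(u+v) = (sn u·cn v·dn v + sn v·cn u·dn u)/D = 0.2375762191046409/0.3845805073733584 = 0.6177541881341302

sn(u+v)=0.6177541881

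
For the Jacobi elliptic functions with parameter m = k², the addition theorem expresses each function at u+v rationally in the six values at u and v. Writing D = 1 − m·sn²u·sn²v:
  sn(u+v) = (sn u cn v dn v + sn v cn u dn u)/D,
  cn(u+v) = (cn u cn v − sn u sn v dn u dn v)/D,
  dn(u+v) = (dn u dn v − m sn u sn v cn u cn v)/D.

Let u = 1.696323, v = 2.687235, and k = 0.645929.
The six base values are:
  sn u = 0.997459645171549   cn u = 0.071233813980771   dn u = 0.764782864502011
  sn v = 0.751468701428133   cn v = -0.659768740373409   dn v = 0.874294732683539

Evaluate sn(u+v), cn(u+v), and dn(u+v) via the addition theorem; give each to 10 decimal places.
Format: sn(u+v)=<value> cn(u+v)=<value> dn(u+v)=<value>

sn(u+v)=-0.6980634331 cn(u+v)=-0.7160359232 dn(u+v)=0.8925747685

m = k² = 0.417224273041
D = 1 − m·sn²u·sn²v = 0.7655868186212349
sn(u+v) = (sn u·cn v·dn v + sn v·cn u·dn u)/D = -0.5344281629580326/0.7655868186212349 = -0.6980634331198363
cn(u+v) = (cn u·cn v − sn u·sn v·dn u·dn v)/D = -0.5481876644762139/0.7655868186212349 = -0.716035923219602
dn(u+v) = (dn u·dn v − m·sn u·sn v·cn u·cn v)/D = 0.6833434773661108/0.7655868186212349 = 0.8925747684589995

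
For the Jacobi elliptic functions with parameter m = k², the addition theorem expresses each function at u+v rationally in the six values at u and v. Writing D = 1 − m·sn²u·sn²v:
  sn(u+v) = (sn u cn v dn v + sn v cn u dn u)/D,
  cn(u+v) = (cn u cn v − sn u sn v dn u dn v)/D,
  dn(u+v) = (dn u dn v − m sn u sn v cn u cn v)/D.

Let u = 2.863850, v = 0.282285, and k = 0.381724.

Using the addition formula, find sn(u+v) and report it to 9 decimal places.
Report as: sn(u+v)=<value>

sn(u+v)=0.120017801

sn u = 0.3904331196430452, cn u = -0.9206312937793281, dn u = 0.9888315156359245
sn v = 0.2780348206499991, cn v = 0.9605709960779176, dn v = 0.9943519894306667
m = k² = 0.145713212176
D = 1 − m·sn²u·sn²v = 0.9982829196698496
sn(u+v) = (sn u·cn v·dn v + sn v·cn u·dn u)/D = 0.1198117209262317/0.9982829196698496 = 0.1200178011318231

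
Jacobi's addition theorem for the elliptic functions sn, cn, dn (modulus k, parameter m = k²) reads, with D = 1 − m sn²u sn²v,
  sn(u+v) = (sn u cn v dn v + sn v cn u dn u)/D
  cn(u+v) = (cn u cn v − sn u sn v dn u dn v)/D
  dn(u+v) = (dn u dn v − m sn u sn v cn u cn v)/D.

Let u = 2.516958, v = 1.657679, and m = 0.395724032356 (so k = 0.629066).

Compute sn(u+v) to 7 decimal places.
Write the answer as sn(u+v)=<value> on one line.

sn(u+v)=-0.5734093

sn u = 0.8270934256671182, cn u = -0.5620644671372059, dn u = 0.8539857757292053
sn v = 0.9958674657952267, cn v = 0.09081844840445725, dn v = 0.7794484561094655
m = k² = 0.395724032356
D = 1 − m·sn²u·sn²v = 0.7315245046111346
sn(u+v) = (sn u·cn v·dn v + sn v·cn u·dn u)/D = -0.4194629269306556/0.7315245046111346 = -0.5734092628293219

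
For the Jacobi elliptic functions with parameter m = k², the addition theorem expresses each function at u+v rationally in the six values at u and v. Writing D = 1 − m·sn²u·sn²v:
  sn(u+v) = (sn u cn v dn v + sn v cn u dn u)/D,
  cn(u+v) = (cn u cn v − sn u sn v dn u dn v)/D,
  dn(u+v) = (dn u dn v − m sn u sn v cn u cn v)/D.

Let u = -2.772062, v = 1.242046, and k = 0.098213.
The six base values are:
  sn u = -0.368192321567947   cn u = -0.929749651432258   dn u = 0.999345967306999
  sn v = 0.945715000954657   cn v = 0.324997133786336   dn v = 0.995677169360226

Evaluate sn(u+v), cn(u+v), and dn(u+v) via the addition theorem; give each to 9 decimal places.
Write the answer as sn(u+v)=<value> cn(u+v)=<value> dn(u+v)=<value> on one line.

m = k² = 0.009645793369
D = 1 − m·sn²u·sn²v = 0.9988304791609689
sn(u+v) = (sn u·cn v·dn v + sn v·cn u·dn u)/D = -0.997847288820471/0.9988304791609689 = -0.9990156584515484
cn(u+v) = (cn u·cn v − sn u·sn v·dn u·dn v)/D = 0.04430704565378293/0.9988304791609689 = 0.04435892434019579
dn(u+v) = (dn u·dn v − m·sn u·sn v·cn u·cn v)/D = 0.9940110750118282/0.9988304791609689 = 0.9951749528576771

sn(u+v)=-0.999015658 cn(u+v)=0.044358924 dn(u+v)=0.995174953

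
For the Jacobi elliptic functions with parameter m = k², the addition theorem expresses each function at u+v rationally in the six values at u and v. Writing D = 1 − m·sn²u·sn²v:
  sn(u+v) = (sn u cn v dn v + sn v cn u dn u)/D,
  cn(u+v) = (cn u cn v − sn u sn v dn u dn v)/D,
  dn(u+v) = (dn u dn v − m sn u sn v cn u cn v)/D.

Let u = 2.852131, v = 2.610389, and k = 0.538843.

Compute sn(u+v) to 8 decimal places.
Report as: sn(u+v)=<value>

sn u = 0.5280571951343271, cn u = -0.8492088074595477, dn u = 0.9586641915220414
sn v = 0.70614428840015, cn v = -0.7080679656359591, dn v = 0.924780546902149
m = k² = 0.290351778649
D = 1 − m·sn²u·sn²v = 0.9596286454413528
sn(u+v) = (sn u·cn v·dn v + sn v·cn u·dn u)/D = -0.9206521564060282/0.9596286454413528 = -0.9593837791103052

sn(u+v)=-0.95938378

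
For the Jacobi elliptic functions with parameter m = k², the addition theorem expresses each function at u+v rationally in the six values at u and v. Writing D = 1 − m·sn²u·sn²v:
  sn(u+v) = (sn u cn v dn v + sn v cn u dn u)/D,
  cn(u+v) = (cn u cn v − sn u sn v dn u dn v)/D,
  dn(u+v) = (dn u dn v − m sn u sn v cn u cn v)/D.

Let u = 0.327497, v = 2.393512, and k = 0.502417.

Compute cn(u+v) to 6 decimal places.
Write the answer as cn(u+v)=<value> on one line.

cn(u+v)=-0.800661

sn u = 0.3203059300160327, cn u = 0.9473141565481666, dn u = 0.9869662882703284
sn v = 0.8122687609504445, cn v = -0.5832833445110787, dn v = 0.9129382898455457
m = k² = 0.252422841889
D = 1 − m·sn²u·sn²v = 0.9829133032351835
cn(u+v) = (cn u·cn v − sn u·sn v·dn u·dn v)/D = -0.7869800236955186/0.9829133032351835 = -0.8006606697714177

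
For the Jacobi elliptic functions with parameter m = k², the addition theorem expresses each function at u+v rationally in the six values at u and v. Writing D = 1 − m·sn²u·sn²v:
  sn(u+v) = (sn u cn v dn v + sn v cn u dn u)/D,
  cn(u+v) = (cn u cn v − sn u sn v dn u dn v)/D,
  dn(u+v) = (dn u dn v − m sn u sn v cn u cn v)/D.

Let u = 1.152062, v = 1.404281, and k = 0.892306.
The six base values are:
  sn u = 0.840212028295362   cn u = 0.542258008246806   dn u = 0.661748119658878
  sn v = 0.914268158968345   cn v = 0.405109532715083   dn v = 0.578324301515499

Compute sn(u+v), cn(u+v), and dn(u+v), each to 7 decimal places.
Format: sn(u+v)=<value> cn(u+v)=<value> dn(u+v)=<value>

sn(u+v)=0.9901275 cn(u+v)=-0.1401700 dn(u+v)=0.4684374

m = k² = 0.796209997636
D = 1 − m·sn²u·sn²v = 0.5301571681528967
sn(u+v) = (sn u·cn v·dn v + sn v·cn u·dn u)/D = 0.5249231688438012/0.5301571681528967 = 0.9901274572456861
cn(u+v) = (cn u·cn v − sn u·sn v·dn u·dn v)/D = -0.07431211041869914/0.5301571681528967 = -0.1401699625746975
dn(u+v) = (dn u·dn v − m·sn u·sn v·cn u·cn v)/D = 0.2483454651626594/0.5301571681528967 = 0.4684374371998246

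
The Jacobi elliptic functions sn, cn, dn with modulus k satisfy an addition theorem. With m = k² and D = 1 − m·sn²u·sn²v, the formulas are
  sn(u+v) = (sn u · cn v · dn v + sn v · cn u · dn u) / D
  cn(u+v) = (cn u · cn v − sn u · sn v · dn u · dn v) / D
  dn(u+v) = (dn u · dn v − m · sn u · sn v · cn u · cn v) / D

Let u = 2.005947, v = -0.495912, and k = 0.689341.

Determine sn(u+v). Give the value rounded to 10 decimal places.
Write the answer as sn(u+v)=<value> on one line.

sn u = 0.9921799940393859, cn u = -0.1248153012575145, dn u = 0.7295285599151923
sn v = -0.4677647104243143, cn v = 0.8838530283263487, dn v = 0.9465867043190524
m = k² = 0.475191014281
D = 1 − m·sn²u·sn²v = 0.8976461790668114
sn(u+v) = (sn u·cn v·dn v + sn v·cn u·dn u)/D = 0.8726939042549218/0.8976461790668114 = 0.9722025499648092

sn(u+v)=0.9722025500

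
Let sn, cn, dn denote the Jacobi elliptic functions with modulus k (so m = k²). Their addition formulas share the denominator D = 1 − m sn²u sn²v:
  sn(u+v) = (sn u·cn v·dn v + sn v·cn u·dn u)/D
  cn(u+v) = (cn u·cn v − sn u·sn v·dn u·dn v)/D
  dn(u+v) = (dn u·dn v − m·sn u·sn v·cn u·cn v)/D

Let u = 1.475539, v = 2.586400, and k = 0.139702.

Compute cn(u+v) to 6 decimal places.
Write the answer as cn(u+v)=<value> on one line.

cn(u+v)=-0.619412

sn u = 0.9948024903382462, cn u = 0.1018234021078825, dn u = 0.9902957638567454
sn v = 0.5397375456656037, cn v = -0.8418333456206581, dn v = 0.997153185760242
m = k² = 0.019516648804
D = 1 − m·sn²u·sn²v = 0.9943734234156212
cn(u+v) = (cn u·cn v − sn u·sn v·dn u·dn v)/D = -0.6159263594120454/0.9943734234156212 = -0.6194115257992016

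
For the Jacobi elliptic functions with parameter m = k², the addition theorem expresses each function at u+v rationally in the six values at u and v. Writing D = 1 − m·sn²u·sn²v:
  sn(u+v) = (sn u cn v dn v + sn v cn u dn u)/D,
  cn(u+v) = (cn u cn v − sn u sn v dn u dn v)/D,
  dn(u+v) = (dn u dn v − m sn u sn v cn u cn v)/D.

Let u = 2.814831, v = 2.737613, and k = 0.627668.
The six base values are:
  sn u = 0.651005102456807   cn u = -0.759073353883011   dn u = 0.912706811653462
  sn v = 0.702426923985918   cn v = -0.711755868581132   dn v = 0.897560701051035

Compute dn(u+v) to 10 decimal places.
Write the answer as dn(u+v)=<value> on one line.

m = k² = 0.393967118224
D = 1 − m·sn²u·sn²v = 0.9176182411102772
dn(u+v) = (dn u·dn v − m·sn u·sn v·cn u·cn v)/D = 0.721876718292664/0.9176182411102772 = 0.786685231343293

dn(u+v)=0.7866852313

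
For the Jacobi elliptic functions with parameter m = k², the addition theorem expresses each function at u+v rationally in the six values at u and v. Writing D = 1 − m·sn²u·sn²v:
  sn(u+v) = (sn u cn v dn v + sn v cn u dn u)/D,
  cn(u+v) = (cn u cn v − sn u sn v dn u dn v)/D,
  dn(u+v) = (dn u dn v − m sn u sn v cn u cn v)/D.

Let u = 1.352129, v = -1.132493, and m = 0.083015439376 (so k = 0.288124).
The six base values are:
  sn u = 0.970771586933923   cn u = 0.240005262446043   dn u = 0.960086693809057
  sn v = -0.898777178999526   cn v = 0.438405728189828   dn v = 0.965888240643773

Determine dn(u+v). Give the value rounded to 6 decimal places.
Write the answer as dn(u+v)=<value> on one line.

m = k² = 0.083015439376
D = 1 − m·sn²u·sn²v = 0.936802913426725
dn(u+v) = (dn u·dn v − m·sn u·sn v·cn u·cn v)/D = 0.9349576754452428/0.936802913426725 = 0.9980302815511829

dn(u+v)=0.998030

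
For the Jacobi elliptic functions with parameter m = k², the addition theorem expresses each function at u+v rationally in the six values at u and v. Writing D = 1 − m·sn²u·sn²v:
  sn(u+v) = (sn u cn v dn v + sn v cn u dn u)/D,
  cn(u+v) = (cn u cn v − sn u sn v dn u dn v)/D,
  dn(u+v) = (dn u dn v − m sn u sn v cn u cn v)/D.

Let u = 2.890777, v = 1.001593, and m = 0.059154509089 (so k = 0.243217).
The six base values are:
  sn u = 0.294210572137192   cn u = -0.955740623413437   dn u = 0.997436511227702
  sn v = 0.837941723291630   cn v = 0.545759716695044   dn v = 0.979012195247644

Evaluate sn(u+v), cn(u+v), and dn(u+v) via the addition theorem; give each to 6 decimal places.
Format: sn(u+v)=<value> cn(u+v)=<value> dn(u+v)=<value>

sn(u+v)=-0.643919 cn(u+v)=-0.765094 dn(u+v)=0.987660

m = k² = 0.059154509089
D = 1 − m·sn²u·sn²v = 0.9964047256615417
sn(u+v) = (sn u·cn v·dn v + sn v·cn u·dn u)/D = -0.6416036595233811/0.9964047256615417 = -0.6439187239877872
cn(u+v) = (cn u·cn v − sn u·sn v·dn u·dn v)/D = -0.7623431782385525/0.9964047256615417 = -0.7650939007062727
dn(u+v) = (dn u·dn v − m·sn u·sn v·cn u·cn v)/D = 0.9841092991853928/0.9964047256615417 = 0.9876602085884472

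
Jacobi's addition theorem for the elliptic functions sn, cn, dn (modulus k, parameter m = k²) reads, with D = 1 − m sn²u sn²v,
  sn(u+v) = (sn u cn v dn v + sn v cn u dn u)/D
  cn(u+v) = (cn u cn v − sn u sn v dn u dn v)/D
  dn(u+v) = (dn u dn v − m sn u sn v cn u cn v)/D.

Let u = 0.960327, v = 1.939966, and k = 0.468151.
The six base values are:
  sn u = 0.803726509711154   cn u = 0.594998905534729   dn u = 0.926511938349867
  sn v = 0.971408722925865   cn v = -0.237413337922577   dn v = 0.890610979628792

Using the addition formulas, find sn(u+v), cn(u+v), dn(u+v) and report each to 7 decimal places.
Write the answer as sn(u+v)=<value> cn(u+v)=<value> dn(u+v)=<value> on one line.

sn(u+v)=0.4219389 cn(u+v)=-0.9066243 dn(u+v)=0.9802966

m = k² = 0.219165358801
D = 1 − m·sn²u·sn²v = 0.8664042953522773
sn(u+v) = (sn u·cn v·dn v + sn v·cn u·dn u)/D = 0.3655696888617562/0.8664042953522773 = 0.4219389156111197
cn(u+v) = (cn u·cn v − sn u·sn v·dn u·dn v)/D = -0.7855031544114861/0.8664042953522773 = -0.9066242614737995
dn(u+v) = (dn u·dn v − m·sn u·sn v·cn u·cn v)/D = 0.8493331984697974/0.8664042953522773 = 0.9802966155938332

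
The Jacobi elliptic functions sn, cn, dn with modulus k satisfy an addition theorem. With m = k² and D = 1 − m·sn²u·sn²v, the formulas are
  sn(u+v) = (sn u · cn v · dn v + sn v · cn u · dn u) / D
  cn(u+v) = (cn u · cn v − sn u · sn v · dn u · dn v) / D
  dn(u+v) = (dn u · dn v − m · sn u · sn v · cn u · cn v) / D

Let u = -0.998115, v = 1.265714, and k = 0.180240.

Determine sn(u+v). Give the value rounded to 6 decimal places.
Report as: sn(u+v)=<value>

sn(u+v)=0.264318

sn u = -0.8380555273727459, cn u = 0.5455849457600428, dn u = 0.98852595143137
sn v = 0.9514026974671565, cn v = 0.3079495206234592, dn v = 0.9851874581116702
m = k² = 0.0324864576
D = 1 − m·sn²u·sn²v = 0.9793473063090188
sn(u+v) = (sn u·cn v·dn v + sn v·cn u·dn u)/D = 0.2588591484484088/0.9793473063090188 = 0.2643180277117438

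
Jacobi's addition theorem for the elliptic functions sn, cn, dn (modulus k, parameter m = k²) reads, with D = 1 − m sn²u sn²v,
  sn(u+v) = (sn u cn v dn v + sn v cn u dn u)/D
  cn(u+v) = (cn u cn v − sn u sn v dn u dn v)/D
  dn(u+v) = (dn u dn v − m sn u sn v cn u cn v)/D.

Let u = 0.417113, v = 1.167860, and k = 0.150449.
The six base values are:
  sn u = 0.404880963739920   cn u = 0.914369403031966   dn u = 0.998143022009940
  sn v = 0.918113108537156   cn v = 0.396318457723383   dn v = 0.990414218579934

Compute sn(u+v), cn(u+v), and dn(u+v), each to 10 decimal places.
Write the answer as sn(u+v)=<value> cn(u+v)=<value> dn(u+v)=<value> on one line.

sn(u+v)=0.9999869230 cn(u+v)=-0.0051140838 dn(u+v)=0.9886180710

m = k² = 0.022634901601
D = 1 − m·sn²u·sn²v = 0.9968722955839837
sn(u+v) = (sn u·cn v·dn v + sn v·cn u·dn u)/D = 0.9968592594731422/0.9968722955839837 = 0.9999869229881307
cn(u+v) = (cn u·cn v − sn u·sn v·dn u·dn v)/D = -0.005098088420170915/0.9968722955839837 = -0.005114083762538886
dn(u+v) = (dn u·dn v − m·sn u·sn v·cn u·cn v)/D = 0.9855259659344794/0.9968722955839837 = 0.988618071041028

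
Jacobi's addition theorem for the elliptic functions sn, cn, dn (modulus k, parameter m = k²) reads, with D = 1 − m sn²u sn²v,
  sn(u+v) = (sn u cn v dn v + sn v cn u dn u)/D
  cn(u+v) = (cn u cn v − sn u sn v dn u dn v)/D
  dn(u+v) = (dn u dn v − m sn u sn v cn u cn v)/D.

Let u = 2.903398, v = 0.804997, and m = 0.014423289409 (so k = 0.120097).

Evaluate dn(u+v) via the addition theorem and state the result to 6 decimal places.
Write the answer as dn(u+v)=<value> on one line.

dn(u+v)=0.997996

sn u = 0.2469956297940928, cn u = -0.969016593698281, dn u = 0.9995599435123172
sn v = 0.7200650823623848, cn v = 0.6939065334484551, dn v = 0.9962537904463723
m = k² = 0.014423289409
D = 1 − m·sn²u·sn²v = 0.9995437673530453
dn(u+v) = (dn u·dn v − m·sn u·sn v·cn u·cn v)/D = 0.9975402571115083/0.9995437673530453 = 0.9979955752744648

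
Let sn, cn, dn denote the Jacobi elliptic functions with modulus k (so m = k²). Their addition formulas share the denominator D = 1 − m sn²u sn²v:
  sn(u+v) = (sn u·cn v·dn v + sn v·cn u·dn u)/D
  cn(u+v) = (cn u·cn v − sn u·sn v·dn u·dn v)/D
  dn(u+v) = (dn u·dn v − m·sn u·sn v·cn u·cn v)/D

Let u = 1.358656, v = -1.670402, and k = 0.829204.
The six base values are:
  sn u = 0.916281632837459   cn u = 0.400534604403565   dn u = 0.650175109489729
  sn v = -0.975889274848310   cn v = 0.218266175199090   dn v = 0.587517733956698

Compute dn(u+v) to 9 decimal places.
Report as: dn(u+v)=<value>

dn(u+v)=0.967817373

m = k² = 0.687579273616
D = 1 − m·sn²u·sn²v = 0.4502289977990174
dn(u+v) = (dn u·dn v − m·sn u·sn v·cn u·cn v)/D = 0.4357394460723727/0.4502289977990174 = 0.9678173733867031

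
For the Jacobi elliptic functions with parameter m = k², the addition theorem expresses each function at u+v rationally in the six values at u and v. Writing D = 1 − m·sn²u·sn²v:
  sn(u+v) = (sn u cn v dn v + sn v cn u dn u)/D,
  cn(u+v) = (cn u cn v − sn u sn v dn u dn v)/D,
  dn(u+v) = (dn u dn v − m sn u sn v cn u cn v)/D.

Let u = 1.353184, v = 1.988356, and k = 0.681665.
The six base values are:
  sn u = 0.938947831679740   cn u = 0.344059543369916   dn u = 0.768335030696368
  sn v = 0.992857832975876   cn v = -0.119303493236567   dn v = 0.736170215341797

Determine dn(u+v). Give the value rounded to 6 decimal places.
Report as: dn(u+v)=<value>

m = k² = 0.464667172225
D = 1 − m·sn²u·sn²v = 0.5961695609268258
dn(u+v) = (dn u·dn v − m·sn u·sn v·cn u·cn v)/D = 0.5834064103717314/0.5961695609268258 = 0.9785914085662938

dn(u+v)=0.978591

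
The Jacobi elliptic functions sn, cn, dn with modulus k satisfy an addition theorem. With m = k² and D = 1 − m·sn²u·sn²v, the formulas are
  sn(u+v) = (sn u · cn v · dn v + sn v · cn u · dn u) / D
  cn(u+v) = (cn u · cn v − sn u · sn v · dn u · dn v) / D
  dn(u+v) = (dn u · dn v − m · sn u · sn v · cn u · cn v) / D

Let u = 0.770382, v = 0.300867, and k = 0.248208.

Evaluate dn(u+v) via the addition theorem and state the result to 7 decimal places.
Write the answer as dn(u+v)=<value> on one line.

sn u = 0.69341530425672, cn u = 0.7205381432114198, dn u = 0.9850775228073237
sn v = 0.2960861410396719, cn v = 0.9551612414059919, dn v = 0.9972958840938264
m = k² = 0.061607211264
D = 1 − m·sn²u·sn²v = 0.9974031040136291
dn(u+v) = (dn u·dn v − m·sn u·sn v·cn u·cn v)/D = 0.9737085997652128/0.9974031040136291 = 0.9762438033799296

dn(u+v)=0.9762438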